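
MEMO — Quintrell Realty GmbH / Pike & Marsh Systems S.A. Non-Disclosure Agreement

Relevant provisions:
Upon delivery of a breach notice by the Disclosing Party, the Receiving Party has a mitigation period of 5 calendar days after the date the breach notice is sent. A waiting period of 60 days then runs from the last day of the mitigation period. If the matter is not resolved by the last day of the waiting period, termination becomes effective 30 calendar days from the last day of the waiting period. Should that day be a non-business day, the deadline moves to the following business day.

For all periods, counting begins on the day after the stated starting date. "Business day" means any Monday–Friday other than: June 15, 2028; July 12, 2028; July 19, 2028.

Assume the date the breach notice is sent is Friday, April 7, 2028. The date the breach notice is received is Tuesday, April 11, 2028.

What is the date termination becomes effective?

July 11, 2028

The last day of the mitigation period: 5 calendar days after April 7, 2028 is April 12, 2028.
Adding 60 calendar days to April 12, 2028 gives June 11, 2028, which is the last day of the waiting period.
The date termination becomes effective: June 11, 2028 + 30 days = July 11, 2028. July 11, 2028 is a Tuesday and is not a listed holiday, so no roll-forward applies.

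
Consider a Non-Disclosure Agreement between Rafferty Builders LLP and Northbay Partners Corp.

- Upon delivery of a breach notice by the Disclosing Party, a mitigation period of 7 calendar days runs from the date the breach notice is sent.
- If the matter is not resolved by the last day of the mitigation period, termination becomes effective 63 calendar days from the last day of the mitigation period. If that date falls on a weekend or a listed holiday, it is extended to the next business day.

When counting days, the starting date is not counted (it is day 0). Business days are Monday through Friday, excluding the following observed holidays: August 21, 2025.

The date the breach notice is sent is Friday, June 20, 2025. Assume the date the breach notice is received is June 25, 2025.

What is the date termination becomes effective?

The last day of the mitigation period: June 20, 2025 + 7 days = June 27, 2025.
The date termination becomes effective: June 27, 2025 + 63 days = August 29, 2025. August 29, 2025 is a Friday and is not a listed holiday, so no roll-forward applies.

August 29, 2025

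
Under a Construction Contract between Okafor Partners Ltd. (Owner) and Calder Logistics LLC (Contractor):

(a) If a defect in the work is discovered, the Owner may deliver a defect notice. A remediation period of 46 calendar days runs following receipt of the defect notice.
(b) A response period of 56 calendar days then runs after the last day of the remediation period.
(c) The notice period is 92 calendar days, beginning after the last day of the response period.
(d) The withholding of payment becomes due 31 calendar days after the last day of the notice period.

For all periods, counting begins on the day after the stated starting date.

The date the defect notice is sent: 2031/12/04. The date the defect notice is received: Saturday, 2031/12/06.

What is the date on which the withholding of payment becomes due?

The last day of the remediation period: 46 calendar days after 2031/12/06 is 2032/01/21.
The last day of the response period: 56 calendar days after 2032/01/21 is 2032/03/17.
Adding 92 calendar days to 2032/03/17 gives 2032/06/17, which is the last day of the notice period.
The date on which the withholding of payment becomes due: 2032/06/17 + 31 days = 2032/07/18.

2032/07/18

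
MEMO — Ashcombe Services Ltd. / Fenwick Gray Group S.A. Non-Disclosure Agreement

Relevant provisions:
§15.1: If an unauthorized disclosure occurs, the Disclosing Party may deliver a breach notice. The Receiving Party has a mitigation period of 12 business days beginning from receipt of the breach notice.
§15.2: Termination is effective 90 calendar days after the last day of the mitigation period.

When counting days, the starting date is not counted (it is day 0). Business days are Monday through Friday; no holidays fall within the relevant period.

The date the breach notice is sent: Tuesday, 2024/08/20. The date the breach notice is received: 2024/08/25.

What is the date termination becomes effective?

2024/12/09

The last day of the mitigation period: 12 business days after Sunday, 2024/08/25, skipping weekends — Aug 26, Aug 27, Aug 28, Aug 29, …, Sep 6, Sep 9, Sep 10 — lands on Tuesday, 2024/09/10.
The date termination becomes effective: 2024/09/10 + 90 days = 2024/12/09.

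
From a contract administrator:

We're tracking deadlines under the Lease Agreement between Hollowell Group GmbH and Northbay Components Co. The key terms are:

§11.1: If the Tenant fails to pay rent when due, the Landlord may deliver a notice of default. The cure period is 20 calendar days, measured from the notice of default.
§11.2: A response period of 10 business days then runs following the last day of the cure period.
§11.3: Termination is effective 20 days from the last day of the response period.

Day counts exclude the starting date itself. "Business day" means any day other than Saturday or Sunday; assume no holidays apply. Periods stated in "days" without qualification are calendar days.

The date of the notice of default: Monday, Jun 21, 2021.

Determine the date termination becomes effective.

Aug 12, 2021

Adding 20 calendar days to Jun 21, 2021 gives Jul 11, 2021, which is the last day of the cure period.
The last day of the response period: counting 10 business days from Sunday, Jul 11, 2021 (Jul 12, Jul 13, Jul 14, Jul 15, Jul 16, Jul 19, Jul 20, Jul 21, Jul 22, Jul 23, skipping weekends) reaches Friday, Jul 23, 2021.
Adding 20 calendar days to Jul 23, 2021 gives Aug 12, 2021, which is the date termination becomes effective.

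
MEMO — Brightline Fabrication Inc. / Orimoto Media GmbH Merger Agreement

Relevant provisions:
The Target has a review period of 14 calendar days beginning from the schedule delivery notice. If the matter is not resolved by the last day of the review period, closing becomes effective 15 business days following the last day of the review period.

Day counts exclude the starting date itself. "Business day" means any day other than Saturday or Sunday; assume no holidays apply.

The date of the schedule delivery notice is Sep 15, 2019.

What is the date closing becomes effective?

Oct 18, 2019

The last day of the review period: Sep 15, 2019 + 14 days = Sep 29, 2019.
From Sunday, Sep 29, 2019, 15 business days (Sep 30, Oct 1, Oct 2, Oct 3, …, Oct 16, Oct 17, Oct 18, skipping weekends) brings us to Friday, Oct 18, 2019, which is the date closing becomes effective.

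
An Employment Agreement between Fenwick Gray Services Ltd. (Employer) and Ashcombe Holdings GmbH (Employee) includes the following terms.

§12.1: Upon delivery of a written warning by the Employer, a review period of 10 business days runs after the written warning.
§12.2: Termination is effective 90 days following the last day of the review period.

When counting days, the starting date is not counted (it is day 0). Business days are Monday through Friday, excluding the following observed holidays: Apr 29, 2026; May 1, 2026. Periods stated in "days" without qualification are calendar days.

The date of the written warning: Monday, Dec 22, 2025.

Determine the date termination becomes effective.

Apr 5, 2026

From Monday, Dec 22, 2025, 10 business days (Dec 23, Dec 24, Dec 25, Dec 26, Dec 29, Dec 30, Dec 31, Jan 1, Jan 2, Jan 5, skipping weekends) brings us to Monday, Jan 5, 2026, which is the last day of the review period.
Adding 90 calendar days to Jan 5, 2026 gives Apr 5, 2026, which is the date termination becomes effective.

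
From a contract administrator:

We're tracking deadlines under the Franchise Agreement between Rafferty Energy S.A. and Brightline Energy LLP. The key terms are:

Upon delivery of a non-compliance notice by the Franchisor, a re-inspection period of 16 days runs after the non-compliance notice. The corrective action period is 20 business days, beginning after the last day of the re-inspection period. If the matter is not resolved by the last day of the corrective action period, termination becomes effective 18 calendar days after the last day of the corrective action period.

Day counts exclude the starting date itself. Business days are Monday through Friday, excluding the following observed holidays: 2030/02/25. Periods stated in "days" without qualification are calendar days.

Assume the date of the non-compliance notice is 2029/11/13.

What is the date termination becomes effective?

2030/01/14

The last day of the re-inspection period: 2029/11/13 + 16 days = 2029/11/29.
From Thursday, 2029/11/29, 20 business days (Nov 30, Dec 3, Dec 4, Dec 5, …, Dec 25, Dec 26, Dec 27, skipping weekends) brings us to Thursday, 2029/12/27, which is the last day of the corrective action period.
The date termination becomes effective: 18 calendar days after 2029/12/27 is 2030/01/14.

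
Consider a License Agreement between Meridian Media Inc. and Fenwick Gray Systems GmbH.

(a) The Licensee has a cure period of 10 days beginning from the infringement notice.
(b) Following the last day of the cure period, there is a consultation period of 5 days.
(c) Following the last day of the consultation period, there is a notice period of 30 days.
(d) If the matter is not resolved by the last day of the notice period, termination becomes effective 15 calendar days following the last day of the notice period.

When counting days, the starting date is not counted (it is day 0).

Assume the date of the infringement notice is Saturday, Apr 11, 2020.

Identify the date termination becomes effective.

Jun 10, 2020

The last day of the cure period: Apr 11, 2020 + 10 days = Apr 21, 2020.
The last day of the consultation period: 5 calendar days after Apr 21, 2020 is Apr 26, 2020.
Adding 30 calendar days to Apr 26, 2020 gives May 26, 2020, which is the last day of the notice period.
Adding 15 calendar days to May 26, 2020 gives Jun 10, 2020, which is the date termination becomes effective.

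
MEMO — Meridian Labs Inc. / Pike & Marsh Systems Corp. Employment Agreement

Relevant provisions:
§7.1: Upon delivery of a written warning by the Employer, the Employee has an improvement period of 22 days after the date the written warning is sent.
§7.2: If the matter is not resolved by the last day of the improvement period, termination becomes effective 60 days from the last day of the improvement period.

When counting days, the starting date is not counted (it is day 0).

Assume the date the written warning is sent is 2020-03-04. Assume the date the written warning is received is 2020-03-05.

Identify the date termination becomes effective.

2020-05-25

The last day of the improvement period: 2020-03-04 + 22 days = 2020-03-26.
Adding 60 calendar days to 2020-03-26 gives 2020-05-25, which is the date termination becomes effective.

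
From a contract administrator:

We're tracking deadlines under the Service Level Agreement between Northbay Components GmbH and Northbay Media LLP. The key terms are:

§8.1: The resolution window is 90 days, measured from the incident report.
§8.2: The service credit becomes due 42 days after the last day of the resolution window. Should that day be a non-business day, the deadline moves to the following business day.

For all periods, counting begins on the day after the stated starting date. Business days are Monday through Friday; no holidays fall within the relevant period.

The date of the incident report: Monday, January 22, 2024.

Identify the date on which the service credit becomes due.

June 3, 2024

The last day of the resolution window: January 22, 2024 + 90 days = April 21, 2024.
The date on which the service credit becomes due: April 21, 2024 + 42 days = June 2, 2024. That falls on a Sunday, so it rolls to the next business day, Monday, June 3, 2024.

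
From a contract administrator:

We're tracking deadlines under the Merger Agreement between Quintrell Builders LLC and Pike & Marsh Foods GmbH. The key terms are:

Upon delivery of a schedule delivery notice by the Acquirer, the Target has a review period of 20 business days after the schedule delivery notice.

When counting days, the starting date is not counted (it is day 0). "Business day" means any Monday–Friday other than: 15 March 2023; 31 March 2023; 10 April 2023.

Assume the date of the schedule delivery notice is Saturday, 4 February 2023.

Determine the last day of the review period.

The last day of the review period: counting 20 business days from Saturday, 4 February 2023 (Feb 6, Feb 7, Feb 8, Feb 9, …, Mar 1, Mar 2, Mar 3, skipping weekends) reaches Friday, 3 March 2023.

3 March 2023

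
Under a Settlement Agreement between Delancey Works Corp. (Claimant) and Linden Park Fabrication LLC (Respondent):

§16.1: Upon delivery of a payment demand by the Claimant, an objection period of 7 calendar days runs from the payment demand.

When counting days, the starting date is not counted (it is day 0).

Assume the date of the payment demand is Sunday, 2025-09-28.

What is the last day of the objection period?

Adding 7 calendar days to 2025-09-28 gives 2025-10-05, which is the last day of the objection period.

2025-10-05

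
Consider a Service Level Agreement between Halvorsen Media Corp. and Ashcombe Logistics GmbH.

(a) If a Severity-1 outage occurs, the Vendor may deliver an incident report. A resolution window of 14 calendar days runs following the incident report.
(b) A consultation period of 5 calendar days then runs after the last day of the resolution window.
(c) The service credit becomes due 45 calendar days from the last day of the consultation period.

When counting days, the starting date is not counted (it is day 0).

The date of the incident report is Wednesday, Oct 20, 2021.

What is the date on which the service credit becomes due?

The last day of the resolution window: Oct 20, 2021 + 14 days = Nov 3, 2021.
The last day of the consultation period: Nov 3, 2021 + 5 days = Nov 8, 2021.
The date on which the service credit becomes due: 45 calendar days after Nov 8, 2021 is Dec 23, 2021.

Dec 23, 2021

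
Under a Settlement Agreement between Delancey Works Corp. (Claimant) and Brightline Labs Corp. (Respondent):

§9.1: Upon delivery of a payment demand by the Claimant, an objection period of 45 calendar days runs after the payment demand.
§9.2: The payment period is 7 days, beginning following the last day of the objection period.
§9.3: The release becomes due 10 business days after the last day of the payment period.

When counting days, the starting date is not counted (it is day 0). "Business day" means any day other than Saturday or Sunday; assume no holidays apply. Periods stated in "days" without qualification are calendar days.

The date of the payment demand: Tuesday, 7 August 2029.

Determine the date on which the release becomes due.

12 October 2029

Adding 45 calendar days to 7 August 2029 gives 21 September 2029, which is the last day of the objection period.
The last day of the payment period: 21 September 2029 + 7 days = 28 September 2029.
The date on which the release becomes due: counting 10 business days from Friday, 28 September 2029 (Oct 1, Oct 2, Oct 3, Oct 4, Oct 5, Oct 8, Oct 9, Oct 10, Oct 11, Oct 12, skipping weekends) reaches Friday, 12 October 2029.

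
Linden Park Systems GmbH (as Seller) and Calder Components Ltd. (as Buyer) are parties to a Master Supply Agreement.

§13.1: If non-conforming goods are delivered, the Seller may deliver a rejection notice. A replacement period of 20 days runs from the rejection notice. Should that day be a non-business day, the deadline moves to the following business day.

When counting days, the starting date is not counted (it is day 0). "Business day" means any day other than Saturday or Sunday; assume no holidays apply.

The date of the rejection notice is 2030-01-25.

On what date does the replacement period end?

The last day of the replacement period: 20 calendar days after 2030-01-25 is 2030-02-14. 2030-02-14 is a Thursday, so no roll-forward applies.

2030-02-14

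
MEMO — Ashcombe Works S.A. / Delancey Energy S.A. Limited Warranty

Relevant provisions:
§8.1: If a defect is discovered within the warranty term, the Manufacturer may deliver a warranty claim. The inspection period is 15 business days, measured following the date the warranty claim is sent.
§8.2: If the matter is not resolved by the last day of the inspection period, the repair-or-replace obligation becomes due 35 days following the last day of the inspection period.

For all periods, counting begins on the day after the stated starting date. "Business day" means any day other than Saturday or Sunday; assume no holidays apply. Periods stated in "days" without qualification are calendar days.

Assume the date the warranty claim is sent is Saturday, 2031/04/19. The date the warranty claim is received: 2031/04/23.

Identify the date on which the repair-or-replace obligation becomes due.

From Saturday, 2031/04/19, 15 business days (Apr 21, Apr 22, Apr 23, Apr 24, …, May 7, May 8, May 9, skipping weekends) brings us to Friday, 2031/05/09, which is the last day of the inspection period.
The date on which the repair-or-replace obligation becomes due: 35 calendar days after 2031/05/09 is 2031/06/13.

2031/06/13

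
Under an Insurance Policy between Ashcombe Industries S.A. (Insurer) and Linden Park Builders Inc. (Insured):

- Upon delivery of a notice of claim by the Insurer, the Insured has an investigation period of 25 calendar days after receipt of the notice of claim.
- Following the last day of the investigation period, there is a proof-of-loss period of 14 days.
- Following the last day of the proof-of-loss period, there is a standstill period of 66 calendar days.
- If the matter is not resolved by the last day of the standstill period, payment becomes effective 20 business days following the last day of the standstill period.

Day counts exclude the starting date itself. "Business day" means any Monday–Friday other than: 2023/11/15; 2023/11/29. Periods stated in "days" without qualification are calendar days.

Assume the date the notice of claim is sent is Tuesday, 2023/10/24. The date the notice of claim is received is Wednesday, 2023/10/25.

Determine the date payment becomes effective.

The last day of the investigation period: 2023/10/25 + 25 days = 2023/11/19.
The last day of the proof-of-loss period: 2023/11/19 + 14 days = 2023/12/03.
The last day of the standstill period: 66 calendar days after 2023/12/03 is 2024/02/07.
From Wednesday, 2024/02/07, 20 business days (Feb 8, Feb 9, Feb 12, Feb 13, …, Mar 4, Mar 5, Mar 6, skipping weekends) brings us to Wednesday, 2024/03/06, which is the date payment becomes effective.

2024/03/06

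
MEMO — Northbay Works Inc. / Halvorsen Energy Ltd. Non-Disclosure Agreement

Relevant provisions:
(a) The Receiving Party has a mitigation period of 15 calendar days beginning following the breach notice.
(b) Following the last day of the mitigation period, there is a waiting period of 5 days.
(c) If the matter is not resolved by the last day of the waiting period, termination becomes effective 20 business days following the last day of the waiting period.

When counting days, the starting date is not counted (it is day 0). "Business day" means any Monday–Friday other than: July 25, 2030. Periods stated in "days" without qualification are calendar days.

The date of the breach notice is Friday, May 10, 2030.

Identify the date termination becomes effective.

June 27, 2030

The last day of the mitigation period: May 10, 2030 + 15 days = May 25, 2030.
Adding 5 calendar days to May 25, 2030 gives May 30, 2030, which is the last day of the waiting period.
From Thursday, May 30, 2030, 20 business days (May 31, Jun 3, Jun 4, Jun 5, …, Jun 25, Jun 26, Jun 27, skipping weekends) brings us to Thursday, June 27, 2030, which is the date termination becomes effective.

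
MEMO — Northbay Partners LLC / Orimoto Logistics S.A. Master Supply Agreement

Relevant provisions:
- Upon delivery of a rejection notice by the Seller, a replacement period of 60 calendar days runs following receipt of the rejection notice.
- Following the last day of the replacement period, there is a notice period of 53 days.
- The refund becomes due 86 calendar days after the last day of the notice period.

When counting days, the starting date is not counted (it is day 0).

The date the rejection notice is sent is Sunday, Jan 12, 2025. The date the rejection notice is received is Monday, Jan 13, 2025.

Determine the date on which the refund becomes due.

The last day of the replacement period: Jan 13, 2025 + 60 days = Mar 14, 2025.
The last day of the notice period: 53 calendar days after Mar 14, 2025 is May 6, 2025.
Adding 86 calendar days to May 6, 2025 gives Jul 31, 2025, which is the date on which the refund becomes due.

Jul 31, 2025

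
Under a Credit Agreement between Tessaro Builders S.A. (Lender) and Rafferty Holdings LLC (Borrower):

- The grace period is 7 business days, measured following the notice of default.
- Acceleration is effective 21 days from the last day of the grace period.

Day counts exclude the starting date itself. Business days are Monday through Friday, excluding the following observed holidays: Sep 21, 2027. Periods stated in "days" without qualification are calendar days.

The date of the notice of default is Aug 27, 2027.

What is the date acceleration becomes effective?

Sep 28, 2027

The last day of the grace period: 7 business days after Friday, Aug 27, 2027, skipping weekends — Aug 30, Aug 31, Sep 1, Sep 2, Sep 3, Sep 6, Sep 7 — lands on Tuesday, Sep 7, 2027.
Adding 21 calendar days to Sep 7, 2027 gives Sep 28, 2027, which is the date acceleration becomes effective.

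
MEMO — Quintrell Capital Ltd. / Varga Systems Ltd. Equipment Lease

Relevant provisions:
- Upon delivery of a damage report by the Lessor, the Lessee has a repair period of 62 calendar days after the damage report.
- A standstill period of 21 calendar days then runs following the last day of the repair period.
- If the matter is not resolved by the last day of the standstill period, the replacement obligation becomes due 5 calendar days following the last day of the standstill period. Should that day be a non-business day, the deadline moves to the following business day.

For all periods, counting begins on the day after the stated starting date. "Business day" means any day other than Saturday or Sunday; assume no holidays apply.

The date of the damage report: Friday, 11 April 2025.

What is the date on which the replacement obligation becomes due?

The last day of the repair period: 62 calendar days after 11 April 2025 is 12 June 2025.
The last day of the standstill period: 21 calendar days after 12 June 2025 is 3 July 2025.
The date on which the replacement obligation becomes due: 3 July 2025 + 5 days = 8 July 2025. 8 July 2025 is a Tuesday, so no roll-forward applies.

8 July 2025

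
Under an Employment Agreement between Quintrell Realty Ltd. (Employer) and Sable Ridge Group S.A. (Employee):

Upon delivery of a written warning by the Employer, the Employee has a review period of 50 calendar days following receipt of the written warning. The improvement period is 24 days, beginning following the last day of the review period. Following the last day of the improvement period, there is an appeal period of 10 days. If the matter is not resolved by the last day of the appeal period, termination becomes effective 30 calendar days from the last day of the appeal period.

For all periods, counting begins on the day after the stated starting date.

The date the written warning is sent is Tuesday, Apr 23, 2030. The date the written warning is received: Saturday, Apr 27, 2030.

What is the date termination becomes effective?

Aug 19, 2030

Adding 50 calendar days to Apr 27, 2030 gives Jun 16, 2030, which is the last day of the review period.
The last day of the improvement period: 24 calendar days after Jun 16, 2030 is Jul 10, 2030.
Adding 10 calendar days to Jul 10, 2030 gives Jul 20, 2030, which is the last day of the appeal period.
The date termination becomes effective: 30 calendar days after Jul 20, 2030 is Aug 19, 2030.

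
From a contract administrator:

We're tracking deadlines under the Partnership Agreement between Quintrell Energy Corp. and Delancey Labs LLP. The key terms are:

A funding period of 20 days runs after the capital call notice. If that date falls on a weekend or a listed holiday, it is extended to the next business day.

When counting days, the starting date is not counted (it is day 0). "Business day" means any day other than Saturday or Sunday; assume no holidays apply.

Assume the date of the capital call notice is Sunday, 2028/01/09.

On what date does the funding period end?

2028/01/31

Adding 20 calendar days to 2028/01/09 gives 2028/01/29, which is the last day of the funding period. That falls on a Saturday, so it rolls to the next business day, Monday, 2028/01/31.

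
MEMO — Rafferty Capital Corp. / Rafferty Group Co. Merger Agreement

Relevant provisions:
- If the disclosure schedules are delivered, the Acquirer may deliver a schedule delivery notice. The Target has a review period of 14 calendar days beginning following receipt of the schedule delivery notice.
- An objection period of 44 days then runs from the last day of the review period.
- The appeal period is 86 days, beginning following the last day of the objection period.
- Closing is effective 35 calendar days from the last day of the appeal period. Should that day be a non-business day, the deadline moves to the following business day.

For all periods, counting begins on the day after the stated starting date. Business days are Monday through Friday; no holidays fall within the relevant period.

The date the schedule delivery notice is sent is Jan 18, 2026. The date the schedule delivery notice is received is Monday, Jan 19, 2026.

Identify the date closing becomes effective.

The last day of the review period: Jan 19, 2026 + 14 days = Feb 2, 2026.
The last day of the objection period: 44 calendar days after Feb 2, 2026 is Mar 18, 2026.
The last day of the appeal period: Mar 18, 2026 + 86 days = Jun 12, 2026.
The date closing becomes effective: 35 calendar days after Jun 12, 2026 is Jul 17, 2026. Jul 17, 2026 is a Friday, so no roll-forward applies.

Jul 17, 2026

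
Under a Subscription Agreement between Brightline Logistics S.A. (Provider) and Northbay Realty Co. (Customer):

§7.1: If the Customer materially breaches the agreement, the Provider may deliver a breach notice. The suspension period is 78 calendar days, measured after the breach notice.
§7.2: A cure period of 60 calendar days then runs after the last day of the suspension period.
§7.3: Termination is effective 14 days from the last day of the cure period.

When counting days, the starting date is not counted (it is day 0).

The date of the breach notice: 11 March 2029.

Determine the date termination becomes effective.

Adding 78 calendar days to 11 March 2029 gives 28 May 2029, which is the last day of the suspension period.
The last day of the cure period: 60 calendar days after 28 May 2029 is 27 July 2029.
Adding 14 calendar days to 27 July 2029 gives 10 August 2029, which is the date termination becomes effective.

10 August 2029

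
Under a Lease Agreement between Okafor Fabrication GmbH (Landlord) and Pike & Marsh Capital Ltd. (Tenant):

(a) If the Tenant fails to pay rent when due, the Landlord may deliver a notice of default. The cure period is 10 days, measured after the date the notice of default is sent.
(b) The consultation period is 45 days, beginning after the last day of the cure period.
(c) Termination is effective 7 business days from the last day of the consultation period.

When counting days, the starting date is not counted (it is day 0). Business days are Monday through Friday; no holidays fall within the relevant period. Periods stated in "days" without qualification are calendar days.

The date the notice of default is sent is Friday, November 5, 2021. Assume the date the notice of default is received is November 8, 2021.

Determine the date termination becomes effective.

The last day of the cure period: November 5, 2021 + 10 days = November 15, 2021.
The last day of the consultation period: November 15, 2021 + 45 days = December 30, 2021.
From Thursday, December 30, 2021, 7 business days (Dec 31, Jan 3, Jan 4, Jan 5, Jan 6, Jan 7, Jan 10, skipping weekends) brings us to Monday, January 10, 2022, which is the date termination becomes effective.

January 10, 2022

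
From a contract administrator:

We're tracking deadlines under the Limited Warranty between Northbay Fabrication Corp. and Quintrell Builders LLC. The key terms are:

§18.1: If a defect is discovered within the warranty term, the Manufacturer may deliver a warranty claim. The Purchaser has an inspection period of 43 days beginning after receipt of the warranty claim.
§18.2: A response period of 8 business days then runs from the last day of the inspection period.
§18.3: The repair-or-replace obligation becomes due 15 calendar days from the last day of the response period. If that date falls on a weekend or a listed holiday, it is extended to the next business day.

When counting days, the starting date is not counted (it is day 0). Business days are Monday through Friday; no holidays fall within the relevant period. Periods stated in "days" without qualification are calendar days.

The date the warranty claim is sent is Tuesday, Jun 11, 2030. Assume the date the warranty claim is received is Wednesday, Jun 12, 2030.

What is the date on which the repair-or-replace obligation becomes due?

Aug 21, 2030

Adding 43 calendar days to Jun 12, 2030 gives Jul 25, 2030, which is the last day of the inspection period.
From Thursday, Jul 25, 2030, 8 business days (Jul 26, Jul 29, Jul 30, Jul 31, Aug 1, Aug 2, Aug 5, Aug 6, skipping weekends) brings us to Tuesday, Aug 6, 2030, which is the last day of the response period.
Adding 15 calendar days to Aug 6, 2030 gives Aug 21, 2030, which is the date on which the repair-or-replace obligation becomes due. Aug 21, 2030 is a Wednesday, so no roll-forward applies.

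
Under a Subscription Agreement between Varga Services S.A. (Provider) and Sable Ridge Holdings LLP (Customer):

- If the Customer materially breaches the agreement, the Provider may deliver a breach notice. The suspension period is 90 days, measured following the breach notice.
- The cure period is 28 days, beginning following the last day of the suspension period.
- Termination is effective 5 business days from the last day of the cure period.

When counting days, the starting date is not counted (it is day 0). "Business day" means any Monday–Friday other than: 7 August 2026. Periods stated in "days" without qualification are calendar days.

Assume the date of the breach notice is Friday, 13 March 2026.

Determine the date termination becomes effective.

16 July 2026

Adding 90 calendar days to 13 March 2026 gives 11 June 2026, which is the last day of the suspension period.
The last day of the cure period: 28 calendar days after 11 June 2026 is 9 July 2026.
The date termination becomes effective: 5 business days after Thursday, 9 July 2026, skipping weekends — Jul 10, Jul 13, Jul 14, Jul 15, Jul 16 — lands on Thursday, 16 July 2026.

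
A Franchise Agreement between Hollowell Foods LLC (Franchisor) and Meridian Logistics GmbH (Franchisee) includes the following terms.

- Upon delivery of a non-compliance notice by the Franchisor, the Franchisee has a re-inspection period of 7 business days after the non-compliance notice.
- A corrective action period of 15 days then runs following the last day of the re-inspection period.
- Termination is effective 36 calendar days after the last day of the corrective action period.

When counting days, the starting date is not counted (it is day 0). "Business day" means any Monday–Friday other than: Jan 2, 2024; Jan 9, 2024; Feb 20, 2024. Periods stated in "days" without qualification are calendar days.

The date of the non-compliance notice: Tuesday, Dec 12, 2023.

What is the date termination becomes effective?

The last day of the re-inspection period: counting 7 business days from Tuesday, Dec 12, 2023 (Dec 13, Dec 14, Dec 15, Dec 18, Dec 19, Dec 20, Dec 21, skipping weekends) reaches Thursday, Dec 21, 2023.
The last day of the corrective action period: 15 calendar days after Dec 21, 2023 is Jan 5, 2024.
The date termination becomes effective: Jan 5, 2024 + 36 days = Feb 10, 2024.

Feb 10, 2024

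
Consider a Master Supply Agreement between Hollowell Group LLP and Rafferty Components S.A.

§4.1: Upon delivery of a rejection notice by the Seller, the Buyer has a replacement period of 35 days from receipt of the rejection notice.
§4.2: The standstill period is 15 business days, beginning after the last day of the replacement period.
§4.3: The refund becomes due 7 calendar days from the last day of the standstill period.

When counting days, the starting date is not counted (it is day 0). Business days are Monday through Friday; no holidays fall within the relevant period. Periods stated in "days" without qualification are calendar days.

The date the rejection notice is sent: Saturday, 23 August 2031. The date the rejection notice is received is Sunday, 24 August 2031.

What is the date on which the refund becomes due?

24 October 2031

The last day of the replacement period: 35 calendar days after 24 August 2031 is 28 September 2031.
The last day of the standstill period: counting 15 business days from Sunday, 28 September 2031 (Sep 29, Sep 30, Oct 1, Oct 2, …, Oct 15, Oct 16, Oct 17, skipping weekends) reaches Friday, 17 October 2031.
The date on which the refund becomes due: 7 calendar days after 17 October 2031 is 24 October 2031.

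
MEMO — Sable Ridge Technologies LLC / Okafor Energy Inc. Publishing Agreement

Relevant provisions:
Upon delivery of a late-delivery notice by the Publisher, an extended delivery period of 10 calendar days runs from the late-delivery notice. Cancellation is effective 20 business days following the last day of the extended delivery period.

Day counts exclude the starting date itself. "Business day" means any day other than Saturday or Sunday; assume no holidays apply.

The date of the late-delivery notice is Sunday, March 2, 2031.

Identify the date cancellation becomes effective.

Adding 10 calendar days to March 2, 2031 gives March 12, 2031, which is the last day of the extended delivery period.
The date cancellation becomes effective: counting 20 business days from Wednesday, March 12, 2031 (Mar 13, Mar 14, Mar 17, Mar 18, …, Apr 7, Apr 8, Apr 9, skipping weekends) reaches Wednesday, April 9, 2031.

April 9, 2031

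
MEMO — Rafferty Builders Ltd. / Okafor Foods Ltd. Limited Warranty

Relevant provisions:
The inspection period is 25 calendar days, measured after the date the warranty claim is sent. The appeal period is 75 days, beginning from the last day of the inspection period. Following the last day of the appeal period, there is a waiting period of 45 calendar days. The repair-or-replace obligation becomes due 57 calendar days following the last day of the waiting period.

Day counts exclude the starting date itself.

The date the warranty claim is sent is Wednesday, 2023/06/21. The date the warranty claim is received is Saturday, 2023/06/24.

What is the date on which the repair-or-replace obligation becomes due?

Adding 25 calendar days to 2023/06/21 gives 2023/07/16, which is the last day of the inspection period.
The last day of the appeal period: 2023/07/16 + 75 days = 2023/09/29.
Adding 45 calendar days to 2023/09/29 gives 2023/11/13, which is the last day of the waiting period.
The date on which the repair-or-replace obligation becomes due: 2023/11/13 + 57 days = 2024/01/09.

2024/01/09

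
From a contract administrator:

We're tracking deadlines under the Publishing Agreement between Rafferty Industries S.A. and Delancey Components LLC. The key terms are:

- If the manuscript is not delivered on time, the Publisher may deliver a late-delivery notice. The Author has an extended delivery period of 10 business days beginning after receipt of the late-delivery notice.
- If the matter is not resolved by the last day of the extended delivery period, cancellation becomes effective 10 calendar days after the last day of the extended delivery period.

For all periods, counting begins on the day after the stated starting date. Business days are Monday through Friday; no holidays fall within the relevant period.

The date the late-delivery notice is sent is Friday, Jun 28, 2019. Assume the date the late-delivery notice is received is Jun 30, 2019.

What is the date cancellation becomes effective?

The last day of the extended delivery period: 10 business days after Sunday, Jun 30, 2019, skipping weekends — Jul 1, Jul 2, Jul 3, Jul 4, Jul 5, Jul 8, Jul 9, Jul 10, Jul 11, Jul 12 — lands on Friday, Jul 12, 2019.
Adding 10 calendar days to Jul 12, 2019 gives Jul 22, 2019, which is the date cancellation becomes effective.

Jul 22, 2019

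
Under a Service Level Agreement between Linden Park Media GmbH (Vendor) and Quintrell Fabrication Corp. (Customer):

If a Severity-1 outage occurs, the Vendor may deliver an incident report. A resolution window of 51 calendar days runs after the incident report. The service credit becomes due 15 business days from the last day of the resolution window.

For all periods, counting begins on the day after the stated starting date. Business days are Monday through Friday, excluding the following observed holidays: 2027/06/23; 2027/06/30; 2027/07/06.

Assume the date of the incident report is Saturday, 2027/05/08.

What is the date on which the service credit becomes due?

The last day of the resolution window: 51 calendar days after 2027/05/08 is 2027/06/28.
The date on which the service credit becomes due: counting 15 business days from Monday, 2027/06/28 (Jun 29, Jul 1, Jul 2, Jul 5, …, Jul 19, Jul 20, Jul 21, skipping weekends and the listed holidays on Jun 30, Jul 6) reaches Wednesday, 2027/07/21.

2027/07/21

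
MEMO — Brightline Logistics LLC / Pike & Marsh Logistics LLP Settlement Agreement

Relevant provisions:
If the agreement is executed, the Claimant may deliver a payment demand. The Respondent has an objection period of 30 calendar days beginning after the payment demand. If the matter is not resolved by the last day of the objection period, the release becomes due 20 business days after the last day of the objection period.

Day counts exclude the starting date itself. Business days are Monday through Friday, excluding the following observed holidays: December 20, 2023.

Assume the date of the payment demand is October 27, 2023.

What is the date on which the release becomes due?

December 25, 2023

The last day of the objection period: 30 calendar days after October 27, 2023 is November 26, 2023.
From Sunday, November 26, 2023, 20 business days (Nov 27, Nov 28, Nov 29, Nov 30, …, Dec 21, Dec 22, Dec 25, skipping weekends and the listed holiday on Dec 20) brings us to Monday, December 25, 2023, which is the date on which the release becomes due.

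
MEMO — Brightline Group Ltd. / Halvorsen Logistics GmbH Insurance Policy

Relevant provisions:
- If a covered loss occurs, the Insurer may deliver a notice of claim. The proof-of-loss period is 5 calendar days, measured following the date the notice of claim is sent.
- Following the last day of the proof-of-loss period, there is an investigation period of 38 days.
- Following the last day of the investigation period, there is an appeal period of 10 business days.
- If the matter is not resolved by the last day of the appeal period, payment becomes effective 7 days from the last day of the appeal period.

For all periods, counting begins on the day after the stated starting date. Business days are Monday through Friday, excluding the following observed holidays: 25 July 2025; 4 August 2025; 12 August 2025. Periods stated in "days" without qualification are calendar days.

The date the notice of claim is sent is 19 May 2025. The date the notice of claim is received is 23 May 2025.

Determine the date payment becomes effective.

The last day of the proof-of-loss period: 19 May 2025 + 5 days = 24 May 2025.
Adding 38 calendar days to 24 May 2025 gives 1 July 2025, which is the last day of the investigation period.
From Tuesday, 1 July 2025, 10 business days (Jul 2, Jul 3, Jul 4, Jul 7, Jul 8, Jul 9, Jul 10, Jul 11, Jul 14, Jul 15, skipping weekends) brings us to Tuesday, 15 July 2025, which is the last day of the appeal period.
The date payment becomes effective: 15 July 2025 + 7 days = 22 July 2025.

22 July 2025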